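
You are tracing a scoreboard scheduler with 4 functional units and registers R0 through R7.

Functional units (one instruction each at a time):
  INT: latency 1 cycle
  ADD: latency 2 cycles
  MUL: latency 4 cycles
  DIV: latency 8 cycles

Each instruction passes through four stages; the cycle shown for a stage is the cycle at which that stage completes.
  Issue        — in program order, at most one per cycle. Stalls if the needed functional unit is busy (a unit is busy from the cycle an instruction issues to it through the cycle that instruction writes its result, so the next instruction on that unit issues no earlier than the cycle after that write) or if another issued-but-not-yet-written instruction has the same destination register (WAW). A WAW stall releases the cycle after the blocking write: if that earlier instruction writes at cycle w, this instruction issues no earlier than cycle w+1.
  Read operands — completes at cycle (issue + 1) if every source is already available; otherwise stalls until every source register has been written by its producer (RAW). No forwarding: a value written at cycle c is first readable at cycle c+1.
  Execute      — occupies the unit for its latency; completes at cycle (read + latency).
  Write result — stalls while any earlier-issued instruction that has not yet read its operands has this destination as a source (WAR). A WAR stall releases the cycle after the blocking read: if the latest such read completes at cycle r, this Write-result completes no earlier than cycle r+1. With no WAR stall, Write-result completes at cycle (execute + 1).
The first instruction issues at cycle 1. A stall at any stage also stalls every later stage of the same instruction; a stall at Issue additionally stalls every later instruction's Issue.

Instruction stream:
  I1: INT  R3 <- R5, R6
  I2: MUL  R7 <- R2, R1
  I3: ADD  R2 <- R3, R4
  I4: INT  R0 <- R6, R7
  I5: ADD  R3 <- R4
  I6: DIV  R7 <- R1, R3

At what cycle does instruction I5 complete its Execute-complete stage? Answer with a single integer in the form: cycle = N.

I1: IS=1 RO=2 EX=3 WR=4
I2: IS=2 RO=3 EX=7 WR=8
I3: IS=3 RO=5 EX=7 WR=8  [RAW R3: wait I1 write@4]
I4: IS=5 RO=9 EX=10 WR=11  [struct: INT busy until I1 writes@4; RAW R7: wait I2 write@8]
I5: IS=9 RO=10 EX=12 WR=13  [struct: ADD busy until I3 writes@8]
I6: IS=10 RO=14 EX=22 WR=23  [RAW R3: wait I5 write@13]

cycle = 12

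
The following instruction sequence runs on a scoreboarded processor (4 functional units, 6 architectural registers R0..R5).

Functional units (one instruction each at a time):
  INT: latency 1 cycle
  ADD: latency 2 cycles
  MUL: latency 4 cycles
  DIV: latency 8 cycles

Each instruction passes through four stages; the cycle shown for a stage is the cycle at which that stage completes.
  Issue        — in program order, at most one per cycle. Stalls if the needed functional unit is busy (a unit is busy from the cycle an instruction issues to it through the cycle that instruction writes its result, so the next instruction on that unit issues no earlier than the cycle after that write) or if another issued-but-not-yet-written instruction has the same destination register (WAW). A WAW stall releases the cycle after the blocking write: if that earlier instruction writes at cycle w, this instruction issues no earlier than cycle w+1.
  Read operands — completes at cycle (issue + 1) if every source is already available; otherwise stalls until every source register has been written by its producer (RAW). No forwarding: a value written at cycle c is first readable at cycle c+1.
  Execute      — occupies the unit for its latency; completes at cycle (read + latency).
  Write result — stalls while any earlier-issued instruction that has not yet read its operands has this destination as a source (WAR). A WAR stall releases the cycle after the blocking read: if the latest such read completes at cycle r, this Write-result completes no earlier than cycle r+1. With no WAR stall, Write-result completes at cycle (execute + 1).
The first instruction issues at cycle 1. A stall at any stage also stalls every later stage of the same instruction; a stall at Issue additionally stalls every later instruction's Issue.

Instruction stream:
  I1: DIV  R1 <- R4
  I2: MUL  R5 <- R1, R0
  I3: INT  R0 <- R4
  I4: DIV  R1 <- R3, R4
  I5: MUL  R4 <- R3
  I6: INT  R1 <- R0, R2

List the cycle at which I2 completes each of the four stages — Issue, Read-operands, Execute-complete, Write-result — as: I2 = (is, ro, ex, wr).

I2 = (2, 12, 16, 17)

  I1 | 1 | 2 | 10 | 11
  I2 | 2 | 12 | 16 | 17   RAW R1: wait I1 write@11
  I3 | 3 | 4 | 5 | 13   WAR R0: wait I2 read@12
  I4 | 12 | 13 | 21 | 22   struct: DIV busy until I1 writes@11
  I5 | 18 | 19 | 23 | 24   struct: MUL busy until I2 writes@17
  I6 | 23 | 24 | 25 | 26   WAW R1: wait I4 write@22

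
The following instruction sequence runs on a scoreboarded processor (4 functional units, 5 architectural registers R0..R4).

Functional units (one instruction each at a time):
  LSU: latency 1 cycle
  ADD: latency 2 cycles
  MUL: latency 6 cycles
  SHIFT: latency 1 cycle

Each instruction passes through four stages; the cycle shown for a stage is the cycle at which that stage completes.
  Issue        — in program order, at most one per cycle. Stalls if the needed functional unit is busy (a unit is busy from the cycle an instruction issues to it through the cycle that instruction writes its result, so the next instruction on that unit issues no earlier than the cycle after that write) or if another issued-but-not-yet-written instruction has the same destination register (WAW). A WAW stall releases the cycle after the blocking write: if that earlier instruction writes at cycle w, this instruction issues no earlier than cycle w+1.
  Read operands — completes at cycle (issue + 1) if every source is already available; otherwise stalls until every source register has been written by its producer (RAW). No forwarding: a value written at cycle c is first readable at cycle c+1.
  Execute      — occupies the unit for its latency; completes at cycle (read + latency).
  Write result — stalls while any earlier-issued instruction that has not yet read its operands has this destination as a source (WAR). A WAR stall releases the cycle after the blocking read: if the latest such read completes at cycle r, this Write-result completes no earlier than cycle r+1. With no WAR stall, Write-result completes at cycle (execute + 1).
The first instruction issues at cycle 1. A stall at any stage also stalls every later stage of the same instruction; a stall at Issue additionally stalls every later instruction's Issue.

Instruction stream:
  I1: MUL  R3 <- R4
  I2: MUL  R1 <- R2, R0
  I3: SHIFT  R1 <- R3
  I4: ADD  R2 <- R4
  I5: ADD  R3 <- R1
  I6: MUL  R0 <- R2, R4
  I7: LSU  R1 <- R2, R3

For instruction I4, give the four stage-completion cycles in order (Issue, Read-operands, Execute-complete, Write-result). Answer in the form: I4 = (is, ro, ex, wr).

cycle 1: I1 issues→MUL
cycle 2: I1 reads
cycle 8: I1 exec-done
cycle 9: I1 writes R3
cycle 10: I2 issues→MUL
cycle 11: I2 reads
cycle 17: I2 exec-done
cycle 18: I2 writes R1
cycle 19: I3 issues→SHIFT
cycle 20: I3 reads | I4 issues→ADD
cycle 21: I3 exec-done | I4 reads
cycle 22: I3 writes R1
cycle 23: I4 exec-done
cycle 24: I4 writes R2
cycle 25: I5 issues→ADD
cycle 26: I5 reads | I6 issues→MUL
cycle 27: I6 reads | I7 issues→LSU
cycle 28: I5 exec-done
cycle 29: I5 writes R3
cycle 30: I7 reads
cycle 31: I7 exec-done
cycle 32: I7 writes R1
cycle 33: I6 exec-done
cycle 34: I6 writes R0

I4 = (20, 21, 23, 24)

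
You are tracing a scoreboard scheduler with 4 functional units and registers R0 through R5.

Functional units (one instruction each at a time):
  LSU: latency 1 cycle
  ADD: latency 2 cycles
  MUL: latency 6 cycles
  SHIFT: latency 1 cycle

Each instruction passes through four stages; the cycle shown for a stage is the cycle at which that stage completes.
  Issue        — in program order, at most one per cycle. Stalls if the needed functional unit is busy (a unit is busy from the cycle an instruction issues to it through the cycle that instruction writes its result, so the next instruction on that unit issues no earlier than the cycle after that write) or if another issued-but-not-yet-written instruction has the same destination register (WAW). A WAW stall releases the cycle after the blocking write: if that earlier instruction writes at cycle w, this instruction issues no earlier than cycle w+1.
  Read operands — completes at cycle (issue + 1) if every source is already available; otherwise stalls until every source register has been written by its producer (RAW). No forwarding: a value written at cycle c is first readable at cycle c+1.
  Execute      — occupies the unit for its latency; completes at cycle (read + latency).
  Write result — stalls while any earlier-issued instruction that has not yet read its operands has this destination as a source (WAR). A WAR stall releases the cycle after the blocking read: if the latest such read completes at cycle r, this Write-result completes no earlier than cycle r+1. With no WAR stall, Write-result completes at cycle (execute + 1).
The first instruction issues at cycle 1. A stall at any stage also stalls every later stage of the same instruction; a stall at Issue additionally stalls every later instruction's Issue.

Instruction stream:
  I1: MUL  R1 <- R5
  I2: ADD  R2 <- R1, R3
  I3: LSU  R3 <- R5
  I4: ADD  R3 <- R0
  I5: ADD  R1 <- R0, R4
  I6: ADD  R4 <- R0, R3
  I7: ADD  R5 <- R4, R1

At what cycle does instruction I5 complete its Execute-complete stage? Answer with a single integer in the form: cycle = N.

cycle = 22

[1] I1 issues→MUL
[2] I1 reads | I2 issues→ADD
[3] I3 issues→LSU
[4] I3 reads
[5] I3 exec-done
[8] I1 exec-done
[9] I1 writes R1
[10] I2 reads
[11] I3 writes R3
[12] I2 exec-done
[13] I2 writes R2
[14] I4 issues→ADD
[15] I4 reads
[17] I4 exec-done
[18] I4 writes R3
[19] I5 issues→ADD
[20] I5 reads
[22] I5 exec-done
[23] I5 writes R1
[24] I6 issues→ADD
[25] I6 reads
[27] I6 exec-done
[28] I6 writes R4
[29] I7 issues→ADD
[30] I7 reads
[32] I7 exec-done
[33] I7 writes R5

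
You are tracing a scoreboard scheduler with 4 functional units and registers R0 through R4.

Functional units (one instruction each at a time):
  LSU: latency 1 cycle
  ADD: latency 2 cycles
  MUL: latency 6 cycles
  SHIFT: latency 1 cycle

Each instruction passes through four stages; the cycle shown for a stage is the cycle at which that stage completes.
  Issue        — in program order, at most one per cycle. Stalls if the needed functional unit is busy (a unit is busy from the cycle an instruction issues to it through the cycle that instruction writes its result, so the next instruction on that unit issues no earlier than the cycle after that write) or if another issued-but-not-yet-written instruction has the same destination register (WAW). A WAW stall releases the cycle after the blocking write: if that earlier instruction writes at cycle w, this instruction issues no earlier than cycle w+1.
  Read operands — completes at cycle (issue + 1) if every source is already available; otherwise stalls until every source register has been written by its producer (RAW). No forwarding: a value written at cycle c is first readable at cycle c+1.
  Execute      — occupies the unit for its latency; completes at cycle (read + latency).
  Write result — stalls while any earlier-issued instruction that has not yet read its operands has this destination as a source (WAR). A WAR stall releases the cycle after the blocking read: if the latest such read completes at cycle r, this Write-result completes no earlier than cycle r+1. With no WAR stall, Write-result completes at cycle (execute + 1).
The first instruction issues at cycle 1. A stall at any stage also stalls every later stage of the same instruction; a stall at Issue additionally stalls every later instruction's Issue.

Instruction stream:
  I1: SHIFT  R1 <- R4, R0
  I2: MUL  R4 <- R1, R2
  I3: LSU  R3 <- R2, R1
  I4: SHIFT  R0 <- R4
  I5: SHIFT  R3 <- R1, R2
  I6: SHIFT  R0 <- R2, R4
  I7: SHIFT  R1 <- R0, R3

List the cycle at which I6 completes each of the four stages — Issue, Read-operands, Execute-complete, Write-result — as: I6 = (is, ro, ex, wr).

I6 = (20, 21, 22, 23)

I1  is:1  ro:2  ex:3  wr:4
I2  is:2  ro:5  ex:11  wr:12  — RAW R1: wait I1 write@4
I3  is:3  ro:5  ex:6  wr:7  — RAW R1: wait I1 write@4
I4  is:5  ro:13  ex:14  wr:15  — struct: SHIFT busy until I1 writes@4, RAW R4: wait I2 write@12
I5  is:16  ro:17  ex:18  wr:19  — struct: SHIFT busy until I4 writes@15
I6  is:20  ro:21  ex:22  wr:23  — struct: SHIFT busy until I5 writes@19
I7  is:24  ro:25  ex:26  wr:27  — struct: SHIFT busy until I6 writes@23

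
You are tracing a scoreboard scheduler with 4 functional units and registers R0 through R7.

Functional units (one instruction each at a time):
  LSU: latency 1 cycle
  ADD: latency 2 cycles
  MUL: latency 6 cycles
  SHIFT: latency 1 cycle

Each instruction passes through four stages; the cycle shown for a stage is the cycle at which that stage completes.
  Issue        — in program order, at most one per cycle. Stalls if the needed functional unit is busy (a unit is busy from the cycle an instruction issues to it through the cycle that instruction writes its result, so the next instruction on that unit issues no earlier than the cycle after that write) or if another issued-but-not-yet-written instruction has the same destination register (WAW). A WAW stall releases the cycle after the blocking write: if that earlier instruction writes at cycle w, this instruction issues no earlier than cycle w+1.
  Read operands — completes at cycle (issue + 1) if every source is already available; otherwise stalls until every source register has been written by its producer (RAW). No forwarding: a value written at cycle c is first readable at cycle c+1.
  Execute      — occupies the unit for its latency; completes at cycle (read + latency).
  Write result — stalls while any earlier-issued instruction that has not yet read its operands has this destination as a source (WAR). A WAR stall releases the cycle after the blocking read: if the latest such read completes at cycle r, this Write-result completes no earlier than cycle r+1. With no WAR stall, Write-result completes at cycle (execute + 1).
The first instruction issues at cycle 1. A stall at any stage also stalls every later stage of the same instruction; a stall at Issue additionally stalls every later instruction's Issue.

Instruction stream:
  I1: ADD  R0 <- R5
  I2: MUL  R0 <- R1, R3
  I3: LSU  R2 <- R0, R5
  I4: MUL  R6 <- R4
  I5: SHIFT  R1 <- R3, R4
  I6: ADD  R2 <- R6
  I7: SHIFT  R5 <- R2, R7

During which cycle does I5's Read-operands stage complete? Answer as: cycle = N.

I1  is:1  ro:2  ex:4  wr:5
I2  is:6  ro:7  ex:13  wr:14  — WAW R0: wait I1 write@5
I3  is:7  ro:15  ex:16  wr:17  — RAW R0: wait I2 write@14
I4  is:15  ro:16  ex:22  wr:23  — struct: MUL busy until I2 writes@14
I5  is:16  ro:17  ex:18  wr:19
I6  is:18  ro:24  ex:26  wr:27  — WAW R2: wait I3 write@17, RAW R6: wait I4 write@23
I7  is:20  ro:28  ex:29  wr:30  — struct: SHIFT busy until I5 writes@19, RAW R2: wait I6 write@27

cycle = 17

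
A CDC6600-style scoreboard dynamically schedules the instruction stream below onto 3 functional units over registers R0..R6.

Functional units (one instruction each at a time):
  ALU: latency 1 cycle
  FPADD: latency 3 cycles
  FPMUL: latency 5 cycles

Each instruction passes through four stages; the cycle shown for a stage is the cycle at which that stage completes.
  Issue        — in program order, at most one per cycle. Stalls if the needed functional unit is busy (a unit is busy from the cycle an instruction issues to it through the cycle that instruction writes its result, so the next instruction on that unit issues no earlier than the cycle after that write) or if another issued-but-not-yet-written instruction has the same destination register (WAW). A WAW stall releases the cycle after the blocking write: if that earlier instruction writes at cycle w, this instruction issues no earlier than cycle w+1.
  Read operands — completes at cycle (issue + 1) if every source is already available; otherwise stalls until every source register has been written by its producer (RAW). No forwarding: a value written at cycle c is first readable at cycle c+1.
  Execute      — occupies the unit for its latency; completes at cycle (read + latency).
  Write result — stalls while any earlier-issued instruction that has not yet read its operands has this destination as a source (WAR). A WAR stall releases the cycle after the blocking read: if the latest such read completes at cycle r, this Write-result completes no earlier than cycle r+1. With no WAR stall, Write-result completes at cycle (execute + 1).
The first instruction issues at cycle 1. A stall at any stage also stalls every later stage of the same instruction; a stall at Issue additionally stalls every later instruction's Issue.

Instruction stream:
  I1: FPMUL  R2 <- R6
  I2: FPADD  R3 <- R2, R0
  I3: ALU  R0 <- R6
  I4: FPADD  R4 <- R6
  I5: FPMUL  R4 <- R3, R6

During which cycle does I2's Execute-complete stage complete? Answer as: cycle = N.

cycle = 12

c1: I1→FPMUL
c2: I1 RO | I2→FPADD
c3: I3→ALU
c4: I3 RO
c5: I3 EX
c7: I1 EX
c8: I1 WR R2
c9: I2 RO
c10: I3 WR R0
c12: I2 EX
c13: I2 WR R3
c14: I4→FPADD
c15: I4 RO
c18: I4 EX
c19: I4 WR R4
c20: I5→FPMUL
c21: I5 RO
c26: I5 EX
c27: I5 WR R4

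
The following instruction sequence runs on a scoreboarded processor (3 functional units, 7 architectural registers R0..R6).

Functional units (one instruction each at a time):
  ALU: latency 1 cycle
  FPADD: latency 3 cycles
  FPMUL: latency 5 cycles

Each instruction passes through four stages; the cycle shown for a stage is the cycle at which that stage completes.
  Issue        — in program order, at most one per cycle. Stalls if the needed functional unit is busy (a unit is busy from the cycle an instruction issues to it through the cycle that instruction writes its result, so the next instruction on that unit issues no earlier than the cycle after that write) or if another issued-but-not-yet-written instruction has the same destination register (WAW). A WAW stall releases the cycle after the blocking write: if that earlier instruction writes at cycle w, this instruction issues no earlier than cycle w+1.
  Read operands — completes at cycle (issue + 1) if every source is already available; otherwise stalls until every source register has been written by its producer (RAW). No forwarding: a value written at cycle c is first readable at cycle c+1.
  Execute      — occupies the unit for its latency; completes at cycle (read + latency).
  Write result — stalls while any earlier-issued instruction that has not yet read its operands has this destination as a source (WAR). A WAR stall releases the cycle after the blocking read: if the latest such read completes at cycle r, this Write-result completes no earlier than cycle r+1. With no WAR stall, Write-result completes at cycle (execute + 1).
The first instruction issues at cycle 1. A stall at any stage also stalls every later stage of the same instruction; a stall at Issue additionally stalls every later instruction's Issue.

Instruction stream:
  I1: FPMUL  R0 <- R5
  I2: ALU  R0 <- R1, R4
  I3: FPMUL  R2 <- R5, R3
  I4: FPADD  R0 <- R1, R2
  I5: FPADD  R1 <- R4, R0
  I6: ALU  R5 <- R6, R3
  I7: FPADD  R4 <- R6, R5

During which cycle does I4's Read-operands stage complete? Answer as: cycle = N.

[1] issue I1 (FPMUL)
[2] I1 read-ops
[7] I1 finished on FPMUL
[8] I1→R0
[9] issue I2 (ALU)
[10] I2 read-ops, issue I3 (FPMUL)
[11] I2 finished on ALU, I3 read-ops
[12] I2→R0
[13] issue I4 (FPADD)
[16] I3 finished on FPMUL
[17] I3→R2
[18] I4 read-ops
[21] I4 finished on FPADD
[22] I4→R0
[23] issue I5 (FPADD)
[24] I5 read-ops, issue I6 (ALU)
[25] I6 read-ops
[26] I6 finished on ALU
[27] I5 finished on FPADD, I6→R5
[28] I5→R1
[29] issue I7 (FPADD)
[30] I7 read-ops
[33] I7 finished on FPADD
[34] I7→R4

cycle = 18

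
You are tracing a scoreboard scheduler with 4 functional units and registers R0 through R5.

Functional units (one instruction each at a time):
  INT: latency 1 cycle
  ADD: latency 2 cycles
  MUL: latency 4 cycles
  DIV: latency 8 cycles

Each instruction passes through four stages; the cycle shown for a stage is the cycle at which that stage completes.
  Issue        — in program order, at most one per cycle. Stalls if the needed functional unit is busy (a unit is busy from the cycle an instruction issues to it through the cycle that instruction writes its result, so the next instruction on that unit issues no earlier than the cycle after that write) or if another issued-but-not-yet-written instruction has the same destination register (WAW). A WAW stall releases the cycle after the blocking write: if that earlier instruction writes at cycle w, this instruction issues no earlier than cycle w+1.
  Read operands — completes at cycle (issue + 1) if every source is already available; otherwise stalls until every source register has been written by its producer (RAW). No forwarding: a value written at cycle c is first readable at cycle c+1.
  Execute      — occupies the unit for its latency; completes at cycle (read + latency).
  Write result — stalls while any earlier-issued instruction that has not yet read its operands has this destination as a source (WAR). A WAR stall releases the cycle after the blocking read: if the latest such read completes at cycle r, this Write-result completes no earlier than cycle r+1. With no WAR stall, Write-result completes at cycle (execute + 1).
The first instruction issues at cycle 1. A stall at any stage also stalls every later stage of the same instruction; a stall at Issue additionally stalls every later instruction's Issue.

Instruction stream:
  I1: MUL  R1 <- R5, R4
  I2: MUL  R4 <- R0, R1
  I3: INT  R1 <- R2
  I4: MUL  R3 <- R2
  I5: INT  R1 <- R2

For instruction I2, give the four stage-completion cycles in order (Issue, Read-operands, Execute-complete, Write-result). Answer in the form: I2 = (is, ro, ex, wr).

I2 = (8, 9, 13, 14)

  I1 | 1 | 2 | 6 | 7
  I2 | 8 | 9 | 13 | 14   struct: MUL busy until I1 writes@7
  I3 | 9 | 10 | 11 | 12
  I4 | 15 | 16 | 20 | 21   struct: MUL busy until I2 writes@14
  I5 | 16 | 17 | 18 | 19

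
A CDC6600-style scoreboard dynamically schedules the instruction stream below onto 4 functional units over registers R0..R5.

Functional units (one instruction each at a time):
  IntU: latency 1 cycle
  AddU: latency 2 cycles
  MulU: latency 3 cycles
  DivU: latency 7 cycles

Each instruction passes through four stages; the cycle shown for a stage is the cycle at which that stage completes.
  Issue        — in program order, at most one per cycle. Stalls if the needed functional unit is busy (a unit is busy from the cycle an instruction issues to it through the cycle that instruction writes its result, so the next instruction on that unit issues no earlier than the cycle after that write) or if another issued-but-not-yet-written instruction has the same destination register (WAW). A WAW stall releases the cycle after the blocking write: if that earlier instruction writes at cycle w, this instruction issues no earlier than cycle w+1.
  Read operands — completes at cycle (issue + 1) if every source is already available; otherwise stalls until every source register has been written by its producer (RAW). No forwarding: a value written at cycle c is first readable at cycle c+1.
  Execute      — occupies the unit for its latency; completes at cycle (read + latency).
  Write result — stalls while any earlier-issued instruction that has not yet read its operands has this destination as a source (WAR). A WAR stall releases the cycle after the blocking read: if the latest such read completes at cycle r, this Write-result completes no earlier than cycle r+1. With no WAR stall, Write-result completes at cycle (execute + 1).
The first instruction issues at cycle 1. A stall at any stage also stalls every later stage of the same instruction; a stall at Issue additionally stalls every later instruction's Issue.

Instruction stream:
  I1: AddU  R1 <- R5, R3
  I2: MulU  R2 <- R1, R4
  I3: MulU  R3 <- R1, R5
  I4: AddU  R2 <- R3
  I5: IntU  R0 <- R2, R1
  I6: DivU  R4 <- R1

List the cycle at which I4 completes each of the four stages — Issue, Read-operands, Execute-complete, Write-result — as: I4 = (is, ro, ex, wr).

1) issue 1, read 2, done 4, write 5
2) issue 2, read 6, done 9, write 10  <RAW R1: wait I1 write@5>
3) issue 11, read 12, done 15, write 16  <struct: MulU busy until I2 writes@10>
4) issue 12, read 17, done 19, write 20  <RAW R3: wait I3 write@16>
5) issue 13, read 21, done 22, write 23  <RAW R2: wait I4 write@20>
6) issue 14, read 15, done 22, write 23

I4 = (12, 17, 19, 20)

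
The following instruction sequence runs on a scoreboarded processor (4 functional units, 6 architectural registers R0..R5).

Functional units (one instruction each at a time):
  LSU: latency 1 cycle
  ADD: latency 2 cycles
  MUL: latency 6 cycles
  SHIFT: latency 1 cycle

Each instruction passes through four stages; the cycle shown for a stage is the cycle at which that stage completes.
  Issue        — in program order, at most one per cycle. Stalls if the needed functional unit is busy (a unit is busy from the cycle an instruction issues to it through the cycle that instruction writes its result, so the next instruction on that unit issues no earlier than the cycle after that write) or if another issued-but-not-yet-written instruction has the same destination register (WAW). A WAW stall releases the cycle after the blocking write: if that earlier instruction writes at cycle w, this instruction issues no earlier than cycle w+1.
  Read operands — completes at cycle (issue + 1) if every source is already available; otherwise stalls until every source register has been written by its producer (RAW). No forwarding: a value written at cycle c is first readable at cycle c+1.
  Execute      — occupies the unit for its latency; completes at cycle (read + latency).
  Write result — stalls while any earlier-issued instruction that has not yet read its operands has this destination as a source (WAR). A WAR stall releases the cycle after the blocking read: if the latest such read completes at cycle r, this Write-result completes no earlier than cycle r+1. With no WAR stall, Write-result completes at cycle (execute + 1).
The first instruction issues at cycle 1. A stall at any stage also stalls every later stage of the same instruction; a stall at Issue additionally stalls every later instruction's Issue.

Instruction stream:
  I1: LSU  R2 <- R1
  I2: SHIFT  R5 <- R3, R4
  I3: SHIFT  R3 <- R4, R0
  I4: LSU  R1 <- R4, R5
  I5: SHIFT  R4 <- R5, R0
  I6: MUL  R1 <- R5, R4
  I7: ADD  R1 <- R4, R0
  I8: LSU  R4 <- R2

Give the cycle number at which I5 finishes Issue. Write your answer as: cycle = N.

cycle = 10

I1  is:1  ro:2  ex:3  wr:4
I2  is:2  ro:3  ex:4  wr:5
I3  is:6  ro:7  ex:8  wr:9  — struct: SHIFT busy until I2 writes@5
I4  is:7  ro:8  ex:9  wr:10
I5  is:10  ro:11  ex:12  wr:13  — struct: SHIFT busy until I3 writes@9
I6  is:11  ro:14  ex:20  wr:21  — RAW R4: wait I5 write@13
I7  is:22  ro:23  ex:25  wr:26  — WAW R1: wait I6 write@21
I8  is:23  ro:24  ex:25  wr:26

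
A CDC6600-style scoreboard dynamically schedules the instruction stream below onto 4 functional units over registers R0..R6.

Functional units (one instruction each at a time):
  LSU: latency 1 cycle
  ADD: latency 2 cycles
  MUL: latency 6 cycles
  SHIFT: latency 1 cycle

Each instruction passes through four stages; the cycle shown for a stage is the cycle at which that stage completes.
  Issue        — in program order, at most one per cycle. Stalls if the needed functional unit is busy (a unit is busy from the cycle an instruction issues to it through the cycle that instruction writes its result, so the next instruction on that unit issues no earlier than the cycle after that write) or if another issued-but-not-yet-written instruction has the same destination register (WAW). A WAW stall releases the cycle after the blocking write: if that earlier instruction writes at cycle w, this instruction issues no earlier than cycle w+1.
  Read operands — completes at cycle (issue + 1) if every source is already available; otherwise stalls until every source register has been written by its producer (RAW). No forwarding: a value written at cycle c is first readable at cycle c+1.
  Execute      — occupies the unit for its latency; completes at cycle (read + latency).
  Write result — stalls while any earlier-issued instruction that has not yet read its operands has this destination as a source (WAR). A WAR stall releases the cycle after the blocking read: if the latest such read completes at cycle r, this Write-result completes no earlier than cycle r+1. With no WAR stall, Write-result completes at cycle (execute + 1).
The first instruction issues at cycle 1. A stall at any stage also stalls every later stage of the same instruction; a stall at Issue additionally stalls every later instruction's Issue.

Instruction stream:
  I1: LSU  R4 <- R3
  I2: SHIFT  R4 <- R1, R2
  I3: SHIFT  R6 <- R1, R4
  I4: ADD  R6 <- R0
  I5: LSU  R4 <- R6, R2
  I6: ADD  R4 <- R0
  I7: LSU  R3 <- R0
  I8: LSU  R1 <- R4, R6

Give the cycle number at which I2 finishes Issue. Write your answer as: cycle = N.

cycle 1: I1→LSU
cycle 2: I1 RO
cycle 3: I1 EX
cycle 4: I1 WR R4
cycle 5: I2→SHIFT
cycle 6: I2 RO
cycle 7: I2 EX
cycle 8: I2 WR R4
cycle 9: I3→SHIFT
cycle 10: I3 RO
cycle 11: I3 EX
cycle 12: I3 WR R6
cycle 13: I4→ADD
cycle 14: I4 RO; I5→LSU
cycle 16: I4 EX
cycle 17: I4 WR R6
cycle 18: I5 RO
cycle 19: I5 EX
cycle 20: I5 WR R4
cycle 21: I6→ADD
cycle 22: I6 RO; I7→LSU
cycle 23: I7 RO
cycle 24: I6 EX; I7 EX
cycle 25: I6 WR R4; I7 WR R3
cycle 26: I8→LSU
cycle 27: I8 RO
cycle 28: I8 EX
cycle 29: I8 WR R1

cycle = 5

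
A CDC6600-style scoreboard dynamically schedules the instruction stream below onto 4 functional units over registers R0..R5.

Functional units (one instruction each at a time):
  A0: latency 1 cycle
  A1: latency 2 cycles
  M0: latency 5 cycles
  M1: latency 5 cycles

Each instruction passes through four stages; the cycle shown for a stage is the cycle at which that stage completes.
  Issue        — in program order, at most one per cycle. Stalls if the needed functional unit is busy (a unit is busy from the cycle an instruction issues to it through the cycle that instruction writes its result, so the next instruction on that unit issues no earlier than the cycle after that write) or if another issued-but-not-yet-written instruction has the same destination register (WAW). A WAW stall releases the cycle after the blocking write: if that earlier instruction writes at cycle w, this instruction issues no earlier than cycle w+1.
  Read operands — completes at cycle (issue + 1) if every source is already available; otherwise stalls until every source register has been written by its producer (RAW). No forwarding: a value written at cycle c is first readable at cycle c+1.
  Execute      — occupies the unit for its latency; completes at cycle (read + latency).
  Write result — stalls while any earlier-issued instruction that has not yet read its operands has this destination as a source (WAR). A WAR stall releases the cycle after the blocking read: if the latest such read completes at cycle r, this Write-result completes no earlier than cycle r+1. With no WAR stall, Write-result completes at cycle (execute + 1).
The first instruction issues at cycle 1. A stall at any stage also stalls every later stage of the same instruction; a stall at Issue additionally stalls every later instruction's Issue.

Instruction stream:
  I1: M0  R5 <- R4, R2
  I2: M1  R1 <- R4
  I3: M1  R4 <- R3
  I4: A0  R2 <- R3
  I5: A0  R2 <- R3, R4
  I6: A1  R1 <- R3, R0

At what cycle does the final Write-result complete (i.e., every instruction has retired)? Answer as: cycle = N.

t=1  I1 issues→M0
t=2  I1 reads, I2 issues→M1
t=3  I2 reads
t=7  I1 exec-done
t=8  I1 writes R5, I2 exec-done
t=9  I2 writes R1
t=10  I3 issues→M1
t=11  I3 reads, I4 issues→A0
t=12  I4 reads
t=13  I4 exec-done
t=14  I4 writes R2
t=15  I5 issues→A0
t=16  I3 exec-done, I6 issues→A1
t=17  I3 writes R4, I6 reads
t=18  I5 reads
t=19  I5 exec-done, I6 exec-done
t=20  I5 writes R2, I6 writes R1

cycle = 20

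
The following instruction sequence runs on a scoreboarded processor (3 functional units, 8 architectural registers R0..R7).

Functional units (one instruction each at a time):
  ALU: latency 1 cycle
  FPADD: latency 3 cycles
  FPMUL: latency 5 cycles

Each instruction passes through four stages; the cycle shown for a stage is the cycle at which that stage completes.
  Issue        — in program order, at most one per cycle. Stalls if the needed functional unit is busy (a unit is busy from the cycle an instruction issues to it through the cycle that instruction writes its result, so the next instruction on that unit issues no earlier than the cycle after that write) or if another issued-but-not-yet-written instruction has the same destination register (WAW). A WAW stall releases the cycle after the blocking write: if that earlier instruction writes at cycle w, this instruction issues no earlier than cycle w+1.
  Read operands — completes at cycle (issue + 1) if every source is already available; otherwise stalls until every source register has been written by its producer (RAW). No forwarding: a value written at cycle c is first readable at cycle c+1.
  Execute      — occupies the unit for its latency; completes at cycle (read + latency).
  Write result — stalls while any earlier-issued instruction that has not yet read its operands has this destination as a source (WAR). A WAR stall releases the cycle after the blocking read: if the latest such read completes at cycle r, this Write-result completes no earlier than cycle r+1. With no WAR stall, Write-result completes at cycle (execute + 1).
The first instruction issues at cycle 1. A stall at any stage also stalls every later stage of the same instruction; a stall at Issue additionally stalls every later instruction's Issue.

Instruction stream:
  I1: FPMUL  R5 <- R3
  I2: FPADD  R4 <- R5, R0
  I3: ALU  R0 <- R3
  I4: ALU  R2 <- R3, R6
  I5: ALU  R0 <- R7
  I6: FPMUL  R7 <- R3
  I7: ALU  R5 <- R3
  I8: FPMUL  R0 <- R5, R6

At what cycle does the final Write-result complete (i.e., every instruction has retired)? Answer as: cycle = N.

[I1] 1/2/7/8
[I2] 2/9/12/13  (RAW R5: wait I1 write@8)
[I3] 3/4/5/10  (WAR R0: wait I2 read@9)
[I4] 11/12/13/14  (struct: ALU busy until I3 writes@10)
[I5] 15/16/17/18  (struct: ALU busy until I4 writes@14)
[I6] 16/17/22/23
[I7] 19/20/21/22  (struct: ALU busy until I5 writes@18)
[I8] 24/25/30/31  (struct: FPMUL busy until I6 writes@23)

cycle = 31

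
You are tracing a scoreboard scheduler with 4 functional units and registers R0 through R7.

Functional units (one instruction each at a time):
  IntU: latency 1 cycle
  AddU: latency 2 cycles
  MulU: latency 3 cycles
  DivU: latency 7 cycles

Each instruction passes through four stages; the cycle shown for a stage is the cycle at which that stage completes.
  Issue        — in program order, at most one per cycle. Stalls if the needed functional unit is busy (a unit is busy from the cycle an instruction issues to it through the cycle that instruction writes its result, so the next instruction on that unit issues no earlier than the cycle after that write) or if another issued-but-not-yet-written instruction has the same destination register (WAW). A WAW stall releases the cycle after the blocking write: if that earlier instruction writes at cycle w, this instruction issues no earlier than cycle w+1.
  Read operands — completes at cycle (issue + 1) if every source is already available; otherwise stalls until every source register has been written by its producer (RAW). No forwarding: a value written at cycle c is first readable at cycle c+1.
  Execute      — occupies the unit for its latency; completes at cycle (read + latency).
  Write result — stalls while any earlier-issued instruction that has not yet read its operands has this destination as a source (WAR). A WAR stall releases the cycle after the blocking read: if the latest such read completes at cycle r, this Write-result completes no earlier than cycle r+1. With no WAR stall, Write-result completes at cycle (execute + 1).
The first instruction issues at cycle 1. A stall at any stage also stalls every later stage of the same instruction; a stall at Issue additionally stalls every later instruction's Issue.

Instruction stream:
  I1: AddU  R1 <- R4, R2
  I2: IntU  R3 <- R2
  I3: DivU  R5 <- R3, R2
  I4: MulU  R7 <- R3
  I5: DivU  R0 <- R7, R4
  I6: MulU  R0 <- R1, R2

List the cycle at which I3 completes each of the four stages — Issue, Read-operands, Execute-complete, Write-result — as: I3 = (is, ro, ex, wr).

I3 = (3, 6, 13, 14)

I1: IS=1 RO=2 EX=4 WR=5
I2: IS=2 RO=3 EX=4 WR=5
I3: IS=3 RO=6 EX=13 WR=14  [RAW R3: wait I2 write@5]
I4: IS=4 RO=6 EX=9 WR=10  [RAW R3: wait I2 write@5]
I5: IS=15 RO=16 EX=23 WR=24  [struct: DivU busy until I3 writes@14]
I6: IS=25 RO=26 EX=29 WR=30  [WAW R0: wait I5 write@24]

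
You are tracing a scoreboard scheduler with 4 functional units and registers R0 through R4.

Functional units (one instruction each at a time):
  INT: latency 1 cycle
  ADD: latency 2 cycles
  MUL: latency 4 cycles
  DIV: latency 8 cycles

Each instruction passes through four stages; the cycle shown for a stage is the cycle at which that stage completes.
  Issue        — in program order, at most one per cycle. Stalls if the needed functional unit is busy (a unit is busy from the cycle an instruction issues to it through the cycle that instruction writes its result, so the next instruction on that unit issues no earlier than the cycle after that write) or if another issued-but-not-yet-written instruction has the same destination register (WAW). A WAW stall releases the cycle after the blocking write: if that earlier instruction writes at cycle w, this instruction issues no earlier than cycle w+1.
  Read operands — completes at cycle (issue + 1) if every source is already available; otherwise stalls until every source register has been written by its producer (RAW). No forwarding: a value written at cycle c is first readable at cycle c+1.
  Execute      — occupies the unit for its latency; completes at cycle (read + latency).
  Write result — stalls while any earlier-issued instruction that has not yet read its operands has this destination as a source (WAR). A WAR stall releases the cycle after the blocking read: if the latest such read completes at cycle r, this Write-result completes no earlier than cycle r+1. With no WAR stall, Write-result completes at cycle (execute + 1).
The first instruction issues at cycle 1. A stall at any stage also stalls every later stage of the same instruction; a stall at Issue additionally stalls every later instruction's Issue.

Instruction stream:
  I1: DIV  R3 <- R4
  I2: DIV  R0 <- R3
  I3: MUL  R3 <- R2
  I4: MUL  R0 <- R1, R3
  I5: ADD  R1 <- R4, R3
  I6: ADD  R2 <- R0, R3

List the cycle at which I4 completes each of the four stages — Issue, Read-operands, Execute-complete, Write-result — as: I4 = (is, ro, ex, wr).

I4 = (23, 24, 28, 29)

I1  is:1  ro:2  ex:10  wr:11
I2  is:12  ro:13  ex:21  wr:22  — struct: DIV busy until I1 writes@11
I3  is:13  ro:14  ex:18  wr:19
I4  is:23  ro:24  ex:28  wr:29  — WAW R0: wait I2 write@22
I5  is:24  ro:25  ex:27  wr:28
I6  is:29  ro:30  ex:32  wr:33  — struct: ADD busy until I5 writes@28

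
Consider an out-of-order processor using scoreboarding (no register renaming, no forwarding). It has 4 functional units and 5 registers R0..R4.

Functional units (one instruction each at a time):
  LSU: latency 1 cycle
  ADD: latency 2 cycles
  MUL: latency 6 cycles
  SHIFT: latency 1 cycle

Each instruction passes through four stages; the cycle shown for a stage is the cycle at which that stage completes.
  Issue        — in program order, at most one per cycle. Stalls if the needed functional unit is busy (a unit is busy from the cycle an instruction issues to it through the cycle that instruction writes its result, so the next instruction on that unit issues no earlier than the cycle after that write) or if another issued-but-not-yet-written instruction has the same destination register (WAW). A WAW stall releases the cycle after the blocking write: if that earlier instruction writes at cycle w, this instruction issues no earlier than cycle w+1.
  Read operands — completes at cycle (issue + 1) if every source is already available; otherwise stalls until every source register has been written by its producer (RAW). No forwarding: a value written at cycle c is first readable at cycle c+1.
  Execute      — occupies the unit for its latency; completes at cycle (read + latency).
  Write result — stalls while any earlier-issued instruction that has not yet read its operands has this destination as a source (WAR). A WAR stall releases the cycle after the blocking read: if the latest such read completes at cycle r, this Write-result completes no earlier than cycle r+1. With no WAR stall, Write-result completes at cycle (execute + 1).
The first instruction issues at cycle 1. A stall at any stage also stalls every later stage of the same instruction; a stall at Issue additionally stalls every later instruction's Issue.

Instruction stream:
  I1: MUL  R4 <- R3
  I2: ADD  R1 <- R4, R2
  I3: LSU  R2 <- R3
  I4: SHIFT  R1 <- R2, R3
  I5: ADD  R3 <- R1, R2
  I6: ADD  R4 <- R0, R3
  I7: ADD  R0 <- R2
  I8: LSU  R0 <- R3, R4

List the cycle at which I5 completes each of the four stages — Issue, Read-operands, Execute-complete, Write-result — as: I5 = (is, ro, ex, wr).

[I1] 1/2/8/9
[I2] 2/10/12/13  (RAW R4: wait I1 write@9)
[I3] 3/4/5/11  (WAR R2: wait I2 read@10)
[I4] 14/15/16/17  (WAW R1: wait I2 write@13)
[I5] 15/18/20/21  (RAW R1: wait I4 write@17)
[I6] 22/23/25/26  (struct: ADD busy until I5 writes@21)
[I7] 27/28/30/31  (struct: ADD busy until I6 writes@26)
[I8] 32/33/34/35  (WAW R0: wait I7 write@31)

I5 = (15, 18, 20, 21)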